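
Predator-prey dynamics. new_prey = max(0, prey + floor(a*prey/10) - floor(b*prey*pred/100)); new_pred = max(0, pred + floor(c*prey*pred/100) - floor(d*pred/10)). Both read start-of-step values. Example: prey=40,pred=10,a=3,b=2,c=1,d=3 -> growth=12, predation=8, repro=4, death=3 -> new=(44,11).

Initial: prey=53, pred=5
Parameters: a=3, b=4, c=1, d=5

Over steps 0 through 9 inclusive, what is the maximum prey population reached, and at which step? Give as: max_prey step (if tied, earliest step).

Step 1: prey: 53+15-10=58; pred: 5+2-2=5
Step 2: prey: 58+17-11=64; pred: 5+2-2=5
Step 3: prey: 64+19-12=71; pred: 5+3-2=6
Step 4: prey: 71+21-17=75; pred: 6+4-3=7
Step 5: prey: 75+22-21=76; pred: 7+5-3=9
Step 6: prey: 76+22-27=71; pred: 9+6-4=11
Step 7: prey: 71+21-31=61; pred: 11+7-5=13
Step 8: prey: 61+18-31=48; pred: 13+7-6=14
Step 9: prey: 48+14-26=36; pred: 14+6-7=13
Max prey = 76 at step 5

Answer: 76 5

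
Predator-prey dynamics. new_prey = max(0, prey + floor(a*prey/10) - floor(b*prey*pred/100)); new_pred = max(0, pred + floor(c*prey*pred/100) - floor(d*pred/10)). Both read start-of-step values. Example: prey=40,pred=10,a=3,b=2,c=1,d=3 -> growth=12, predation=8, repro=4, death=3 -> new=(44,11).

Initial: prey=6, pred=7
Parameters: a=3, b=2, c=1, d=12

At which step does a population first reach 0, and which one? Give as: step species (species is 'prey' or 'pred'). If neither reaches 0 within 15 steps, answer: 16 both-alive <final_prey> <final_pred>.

Answer: 1 pred

Derivation:
Step 1: prey: 6+1-0=7; pred: 7+0-8=0
First extinction: pred at step 1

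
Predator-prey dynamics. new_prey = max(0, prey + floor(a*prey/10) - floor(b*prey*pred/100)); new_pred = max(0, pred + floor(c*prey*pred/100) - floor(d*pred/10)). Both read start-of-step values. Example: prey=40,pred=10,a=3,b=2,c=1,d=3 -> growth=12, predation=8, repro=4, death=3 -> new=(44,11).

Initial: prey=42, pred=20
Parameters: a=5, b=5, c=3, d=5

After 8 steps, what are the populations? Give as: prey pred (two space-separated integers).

Answer: 0 1

Derivation:
Step 1: prey: 42+21-42=21; pred: 20+25-10=35
Step 2: prey: 21+10-36=0; pred: 35+22-17=40
Step 3: prey: 0+0-0=0; pred: 40+0-20=20
Step 4: prey: 0+0-0=0; pred: 20+0-10=10
Step 5: prey: 0+0-0=0; pred: 10+0-5=5
Step 6: prey: 0+0-0=0; pred: 5+0-2=3
Step 7: prey: 0+0-0=0; pred: 3+0-1=2
Step 8: prey: 0+0-0=0; pred: 2+0-1=1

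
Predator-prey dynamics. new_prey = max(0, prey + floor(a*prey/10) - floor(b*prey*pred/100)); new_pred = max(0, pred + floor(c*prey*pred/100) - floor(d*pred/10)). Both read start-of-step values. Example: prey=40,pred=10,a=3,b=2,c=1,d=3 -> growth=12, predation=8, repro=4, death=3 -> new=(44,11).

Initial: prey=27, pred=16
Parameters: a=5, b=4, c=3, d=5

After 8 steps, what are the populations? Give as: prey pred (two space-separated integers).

Answer: 8 3

Derivation:
Step 1: prey: 27+13-17=23; pred: 16+12-8=20
Step 2: prey: 23+11-18=16; pred: 20+13-10=23
Step 3: prey: 16+8-14=10; pred: 23+11-11=23
Step 4: prey: 10+5-9=6; pred: 23+6-11=18
Step 5: prey: 6+3-4=5; pred: 18+3-9=12
Step 6: prey: 5+2-2=5; pred: 12+1-6=7
Step 7: prey: 5+2-1=6; pred: 7+1-3=5
Step 8: prey: 6+3-1=8; pred: 5+0-2=3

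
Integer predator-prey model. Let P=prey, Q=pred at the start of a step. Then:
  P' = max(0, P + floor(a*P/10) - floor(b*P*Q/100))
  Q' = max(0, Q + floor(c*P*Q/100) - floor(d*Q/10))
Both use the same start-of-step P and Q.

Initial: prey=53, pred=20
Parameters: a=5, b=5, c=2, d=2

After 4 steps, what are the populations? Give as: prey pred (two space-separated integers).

Answer: 0 32

Derivation:
Step 1: prey: 53+26-53=26; pred: 20+21-4=37
Step 2: prey: 26+13-48=0; pred: 37+19-7=49
Step 3: prey: 0+0-0=0; pred: 49+0-9=40
Step 4: prey: 0+0-0=0; pred: 40+0-8=32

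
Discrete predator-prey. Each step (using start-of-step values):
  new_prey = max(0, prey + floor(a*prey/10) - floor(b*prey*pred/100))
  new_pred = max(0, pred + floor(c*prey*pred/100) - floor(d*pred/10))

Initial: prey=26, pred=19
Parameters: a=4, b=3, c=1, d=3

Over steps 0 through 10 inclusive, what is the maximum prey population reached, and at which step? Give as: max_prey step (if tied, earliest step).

Step 1: prey: 26+10-14=22; pred: 19+4-5=18
Step 2: prey: 22+8-11=19; pred: 18+3-5=16
Step 3: prey: 19+7-9=17; pred: 16+3-4=15
Step 4: prey: 17+6-7=16; pred: 15+2-4=13
Step 5: prey: 16+6-6=16; pred: 13+2-3=12
Step 6: prey: 16+6-5=17; pred: 12+1-3=10
Step 7: prey: 17+6-5=18; pred: 10+1-3=8
Step 8: prey: 18+7-4=21; pred: 8+1-2=7
Step 9: prey: 21+8-4=25; pred: 7+1-2=6
Step 10: prey: 25+10-4=31; pred: 6+1-1=6
Max prey = 31 at step 10

Answer: 31 10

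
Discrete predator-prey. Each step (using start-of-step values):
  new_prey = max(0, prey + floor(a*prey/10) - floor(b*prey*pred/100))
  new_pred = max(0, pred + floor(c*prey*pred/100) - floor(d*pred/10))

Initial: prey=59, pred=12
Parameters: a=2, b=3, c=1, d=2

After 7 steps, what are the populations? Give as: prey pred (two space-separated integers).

Answer: 1 14

Derivation:
Step 1: prey: 59+11-21=49; pred: 12+7-2=17
Step 2: prey: 49+9-24=34; pred: 17+8-3=22
Step 3: prey: 34+6-22=18; pred: 22+7-4=25
Step 4: prey: 18+3-13=8; pred: 25+4-5=24
Step 5: prey: 8+1-5=4; pred: 24+1-4=21
Step 6: prey: 4+0-2=2; pred: 21+0-4=17
Step 7: prey: 2+0-1=1; pred: 17+0-3=14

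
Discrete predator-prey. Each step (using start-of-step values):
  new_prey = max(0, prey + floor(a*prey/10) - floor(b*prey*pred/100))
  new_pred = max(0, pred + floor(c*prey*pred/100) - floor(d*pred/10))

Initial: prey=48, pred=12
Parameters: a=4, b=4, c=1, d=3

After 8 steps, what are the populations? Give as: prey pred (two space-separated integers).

Step 1: prey: 48+19-23=44; pred: 12+5-3=14
Step 2: prey: 44+17-24=37; pred: 14+6-4=16
Step 3: prey: 37+14-23=28; pred: 16+5-4=17
Step 4: prey: 28+11-19=20; pred: 17+4-5=16
Step 5: prey: 20+8-12=16; pred: 16+3-4=15
Step 6: prey: 16+6-9=13; pred: 15+2-4=13
Step 7: prey: 13+5-6=12; pred: 13+1-3=11
Step 8: prey: 12+4-5=11; pred: 11+1-3=9

Answer: 11 9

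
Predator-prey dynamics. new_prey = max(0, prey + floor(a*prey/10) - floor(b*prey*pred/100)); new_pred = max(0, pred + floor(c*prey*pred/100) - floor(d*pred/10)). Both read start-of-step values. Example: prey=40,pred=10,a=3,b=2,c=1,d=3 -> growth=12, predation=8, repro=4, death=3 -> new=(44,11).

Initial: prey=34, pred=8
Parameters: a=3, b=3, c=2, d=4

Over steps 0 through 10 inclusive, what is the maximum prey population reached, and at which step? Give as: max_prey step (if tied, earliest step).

Step 1: prey: 34+10-8=36; pred: 8+5-3=10
Step 2: prey: 36+10-10=36; pred: 10+7-4=13
Step 3: prey: 36+10-14=32; pred: 13+9-5=17
Step 4: prey: 32+9-16=25; pred: 17+10-6=21
Step 5: prey: 25+7-15=17; pred: 21+10-8=23
Step 6: prey: 17+5-11=11; pred: 23+7-9=21
Step 7: prey: 11+3-6=8; pred: 21+4-8=17
Step 8: prey: 8+2-4=6; pred: 17+2-6=13
Step 9: prey: 6+1-2=5; pred: 13+1-5=9
Step 10: prey: 5+1-1=5; pred: 9+0-3=6
Max prey = 36 at step 1

Answer: 36 1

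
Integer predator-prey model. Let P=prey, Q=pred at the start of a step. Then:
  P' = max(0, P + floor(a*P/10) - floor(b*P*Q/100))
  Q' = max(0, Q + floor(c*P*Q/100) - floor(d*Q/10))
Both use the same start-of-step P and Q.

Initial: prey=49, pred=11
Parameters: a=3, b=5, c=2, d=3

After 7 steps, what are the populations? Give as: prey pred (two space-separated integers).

Answer: 0 7

Derivation:
Step 1: prey: 49+14-26=37; pred: 11+10-3=18
Step 2: prey: 37+11-33=15; pred: 18+13-5=26
Step 3: prey: 15+4-19=0; pred: 26+7-7=26
Step 4: prey: 0+0-0=0; pred: 26+0-7=19
Step 5: prey: 0+0-0=0; pred: 19+0-5=14
Step 6: prey: 0+0-0=0; pred: 14+0-4=10
Step 7: prey: 0+0-0=0; pred: 10+0-3=7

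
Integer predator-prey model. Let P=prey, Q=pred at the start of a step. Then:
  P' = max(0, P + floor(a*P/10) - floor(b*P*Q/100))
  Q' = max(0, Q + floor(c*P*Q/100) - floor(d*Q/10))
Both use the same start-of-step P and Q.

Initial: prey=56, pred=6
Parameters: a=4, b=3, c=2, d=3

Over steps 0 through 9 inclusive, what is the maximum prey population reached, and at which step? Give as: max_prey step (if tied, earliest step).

Step 1: prey: 56+22-10=68; pred: 6+6-1=11
Step 2: prey: 68+27-22=73; pred: 11+14-3=22
Step 3: prey: 73+29-48=54; pred: 22+32-6=48
Step 4: prey: 54+21-77=0; pred: 48+51-14=85
Step 5: prey: 0+0-0=0; pred: 85+0-25=60
Step 6: prey: 0+0-0=0; pred: 60+0-18=42
Step 7: prey: 0+0-0=0; pred: 42+0-12=30
Step 8: prey: 0+0-0=0; pred: 30+0-9=21
Step 9: prey: 0+0-0=0; pred: 21+0-6=15
Max prey = 73 at step 2

Answer: 73 2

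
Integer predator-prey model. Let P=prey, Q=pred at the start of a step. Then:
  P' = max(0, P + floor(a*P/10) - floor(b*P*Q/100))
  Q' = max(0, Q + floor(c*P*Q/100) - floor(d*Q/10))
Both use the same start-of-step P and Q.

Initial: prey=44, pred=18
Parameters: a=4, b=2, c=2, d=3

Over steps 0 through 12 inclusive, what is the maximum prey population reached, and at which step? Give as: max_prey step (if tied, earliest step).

Step 1: prey: 44+17-15=46; pred: 18+15-5=28
Step 2: prey: 46+18-25=39; pred: 28+25-8=45
Step 3: prey: 39+15-35=19; pred: 45+35-13=67
Step 4: prey: 19+7-25=1; pred: 67+25-20=72
Step 5: prey: 1+0-1=0; pred: 72+1-21=52
Step 6: prey: 0+0-0=0; pred: 52+0-15=37
Step 7: prey: 0+0-0=0; pred: 37+0-11=26
Step 8: prey: 0+0-0=0; pred: 26+0-7=19
Step 9: prey: 0+0-0=0; pred: 19+0-5=14
Step 10: prey: 0+0-0=0; pred: 14+0-4=10
Step 11: prey: 0+0-0=0; pred: 10+0-3=7
Step 12: prey: 0+0-0=0; pred: 7+0-2=5
Max prey = 46 at step 1

Answer: 46 1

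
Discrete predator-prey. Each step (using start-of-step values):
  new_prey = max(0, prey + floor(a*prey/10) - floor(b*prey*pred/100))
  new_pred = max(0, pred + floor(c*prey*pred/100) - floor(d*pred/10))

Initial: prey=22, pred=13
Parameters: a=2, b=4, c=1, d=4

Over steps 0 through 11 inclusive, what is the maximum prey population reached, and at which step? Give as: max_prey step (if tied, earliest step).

Step 1: prey: 22+4-11=15; pred: 13+2-5=10
Step 2: prey: 15+3-6=12; pred: 10+1-4=7
Step 3: prey: 12+2-3=11; pred: 7+0-2=5
Step 4: prey: 11+2-2=11; pred: 5+0-2=3
Step 5: prey: 11+2-1=12; pred: 3+0-1=2
Step 6: prey: 12+2-0=14; pred: 2+0-0=2
Step 7: prey: 14+2-1=15; pred: 2+0-0=2
Step 8: prey: 15+3-1=17; pred: 2+0-0=2
Step 9: prey: 17+3-1=19; pred: 2+0-0=2
Step 10: prey: 19+3-1=21; pred: 2+0-0=2
Step 11: prey: 21+4-1=24; pred: 2+0-0=2
Max prey = 24 at step 11

Answer: 24 11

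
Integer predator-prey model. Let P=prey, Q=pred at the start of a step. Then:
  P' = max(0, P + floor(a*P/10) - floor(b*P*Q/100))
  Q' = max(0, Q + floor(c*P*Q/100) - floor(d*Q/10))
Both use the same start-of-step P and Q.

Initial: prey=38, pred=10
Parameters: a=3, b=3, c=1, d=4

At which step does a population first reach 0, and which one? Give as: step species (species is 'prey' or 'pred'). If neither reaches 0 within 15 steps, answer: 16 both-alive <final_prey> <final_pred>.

Answer: 16 both-alive 47 10

Derivation:
Step 1: prey: 38+11-11=38; pred: 10+3-4=9
Step 2: prey: 38+11-10=39; pred: 9+3-3=9
Step 3: prey: 39+11-10=40; pred: 9+3-3=9
Step 4: prey: 40+12-10=42; pred: 9+3-3=9
Step 5: prey: 42+12-11=43; pred: 9+3-3=9
Step 6: prey: 43+12-11=44; pred: 9+3-3=9
Step 7: prey: 44+13-11=46; pred: 9+3-3=9
Step 8: prey: 46+13-12=47; pred: 9+4-3=10
Step 9: prey: 47+14-14=47; pred: 10+4-4=10
Steps 10-15: state stable at prey=47, pred=10 (no change)
No extinction within 15 steps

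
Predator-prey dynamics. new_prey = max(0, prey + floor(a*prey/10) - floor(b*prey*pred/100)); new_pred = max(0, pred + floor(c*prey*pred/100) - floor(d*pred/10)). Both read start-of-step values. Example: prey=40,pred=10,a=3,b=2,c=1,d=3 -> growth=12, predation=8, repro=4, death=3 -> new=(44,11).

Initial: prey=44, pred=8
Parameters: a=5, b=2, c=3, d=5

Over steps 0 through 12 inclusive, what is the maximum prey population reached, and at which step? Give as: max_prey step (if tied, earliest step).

Answer: 72 2

Derivation:
Step 1: prey: 44+22-7=59; pred: 8+10-4=14
Step 2: prey: 59+29-16=72; pred: 14+24-7=31
Step 3: prey: 72+36-44=64; pred: 31+66-15=82
Step 4: prey: 64+32-104=0; pred: 82+157-41=198
Step 5: prey: 0+0-0=0; pred: 198+0-99=99
Step 6: prey: 0+0-0=0; pred: 99+0-49=50
Step 7: prey: 0+0-0=0; pred: 50+0-25=25
Step 8: prey: 0+0-0=0; pred: 25+0-12=13
Step 9: prey: 0+0-0=0; pred: 13+0-6=7
Step 10: prey: 0+0-0=0; pred: 7+0-3=4
Step 11: prey: 0+0-0=0; pred: 4+0-2=2
Step 12: prey: 0+0-0=0; pred: 2+0-1=1
Max prey = 72 at step 2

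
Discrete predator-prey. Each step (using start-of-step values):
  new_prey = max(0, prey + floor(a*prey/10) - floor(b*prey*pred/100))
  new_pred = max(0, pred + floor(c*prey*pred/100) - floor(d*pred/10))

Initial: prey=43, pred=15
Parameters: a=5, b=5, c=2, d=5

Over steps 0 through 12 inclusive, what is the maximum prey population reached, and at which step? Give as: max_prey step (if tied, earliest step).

Answer: 47 12

Derivation:
Step 1: prey: 43+21-32=32; pred: 15+12-7=20
Step 2: prey: 32+16-32=16; pred: 20+12-10=22
Step 3: prey: 16+8-17=7; pred: 22+7-11=18
Step 4: prey: 7+3-6=4; pred: 18+2-9=11
Step 5: prey: 4+2-2=4; pred: 11+0-5=6
Step 6: prey: 4+2-1=5; pred: 6+0-3=3
Step 7: prey: 5+2-0=7; pred: 3+0-1=2
Step 8: prey: 7+3-0=10; pred: 2+0-1=1
Step 9: prey: 10+5-0=15; pred: 1+0-0=1
Step 10: prey: 15+7-0=22; pred: 1+0-0=1
Step 11: prey: 22+11-1=32; pred: 1+0-0=1
Step 12: prey: 32+16-1=47; pred: 1+0-0=1
Max prey = 47 at step 12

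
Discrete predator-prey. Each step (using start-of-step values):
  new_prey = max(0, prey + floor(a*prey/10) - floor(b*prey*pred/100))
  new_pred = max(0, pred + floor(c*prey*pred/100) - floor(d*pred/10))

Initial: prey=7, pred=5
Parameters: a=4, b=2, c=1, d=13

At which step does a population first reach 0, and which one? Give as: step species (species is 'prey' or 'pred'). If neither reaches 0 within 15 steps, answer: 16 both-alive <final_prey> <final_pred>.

Step 1: prey: 7+2-0=9; pred: 5+0-6=0
First extinction: pred at step 1

Answer: 1 pred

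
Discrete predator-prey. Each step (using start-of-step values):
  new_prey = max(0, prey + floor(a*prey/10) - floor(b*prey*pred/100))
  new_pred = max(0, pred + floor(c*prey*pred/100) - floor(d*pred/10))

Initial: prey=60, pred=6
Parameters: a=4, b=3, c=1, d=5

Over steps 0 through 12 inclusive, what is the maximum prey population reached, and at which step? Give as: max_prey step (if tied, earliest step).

Step 1: prey: 60+24-10=74; pred: 6+3-3=6
Step 2: prey: 74+29-13=90; pred: 6+4-3=7
Step 3: prey: 90+36-18=108; pred: 7+6-3=10
Step 4: prey: 108+43-32=119; pred: 10+10-5=15
Step 5: prey: 119+47-53=113; pred: 15+17-7=25
Step 6: prey: 113+45-84=74; pred: 25+28-12=41
Step 7: prey: 74+29-91=12; pred: 41+30-20=51
Step 8: prey: 12+4-18=0; pred: 51+6-25=32
Step 9: prey: 0+0-0=0; pred: 32+0-16=16
Step 10: prey: 0+0-0=0; pred: 16+0-8=8
Step 11: prey: 0+0-0=0; pred: 8+0-4=4
Step 12: prey: 0+0-0=0; pred: 4+0-2=2
Max prey = 119 at step 4

Answer: 119 4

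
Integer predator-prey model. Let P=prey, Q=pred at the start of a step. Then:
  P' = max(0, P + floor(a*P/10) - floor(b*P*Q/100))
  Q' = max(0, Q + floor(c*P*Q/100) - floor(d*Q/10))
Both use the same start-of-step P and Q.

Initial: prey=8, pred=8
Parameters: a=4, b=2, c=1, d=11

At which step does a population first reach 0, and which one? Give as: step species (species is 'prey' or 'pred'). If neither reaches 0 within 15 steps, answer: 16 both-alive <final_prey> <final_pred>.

Answer: 1 pred

Derivation:
Step 1: prey: 8+3-1=10; pred: 8+0-8=0
First extinction: pred at step 1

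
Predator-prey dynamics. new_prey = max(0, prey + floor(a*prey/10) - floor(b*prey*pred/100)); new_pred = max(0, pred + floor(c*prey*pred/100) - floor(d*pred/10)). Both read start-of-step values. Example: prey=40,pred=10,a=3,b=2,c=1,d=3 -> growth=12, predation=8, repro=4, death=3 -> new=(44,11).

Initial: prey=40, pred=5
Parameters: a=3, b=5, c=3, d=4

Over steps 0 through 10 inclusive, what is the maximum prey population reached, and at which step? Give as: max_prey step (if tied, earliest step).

Answer: 42 1

Derivation:
Step 1: prey: 40+12-10=42; pred: 5+6-2=9
Step 2: prey: 42+12-18=36; pred: 9+11-3=17
Step 3: prey: 36+10-30=16; pred: 17+18-6=29
Step 4: prey: 16+4-23=0; pred: 29+13-11=31
Step 5: prey: 0+0-0=0; pred: 31+0-12=19
Step 6: prey: 0+0-0=0; pred: 19+0-7=12
Step 7: prey: 0+0-0=0; pred: 12+0-4=8
Step 8: prey: 0+0-0=0; pred: 8+0-3=5
Step 9: prey: 0+0-0=0; pred: 5+0-2=3
Step 10: prey: 0+0-0=0; pred: 3+0-1=2
Max prey = 42 at step 1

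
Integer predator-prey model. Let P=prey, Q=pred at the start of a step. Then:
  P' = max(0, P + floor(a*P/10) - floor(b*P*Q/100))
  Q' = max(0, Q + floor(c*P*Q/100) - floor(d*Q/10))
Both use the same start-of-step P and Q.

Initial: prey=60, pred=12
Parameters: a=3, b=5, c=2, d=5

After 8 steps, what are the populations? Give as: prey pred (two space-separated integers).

Step 1: prey: 60+18-36=42; pred: 12+14-6=20
Step 2: prey: 42+12-42=12; pred: 20+16-10=26
Step 3: prey: 12+3-15=0; pred: 26+6-13=19
Step 4: prey: 0+0-0=0; pred: 19+0-9=10
Step 5: prey: 0+0-0=0; pred: 10+0-5=5
Step 6: prey: 0+0-0=0; pred: 5+0-2=3
Step 7: prey: 0+0-0=0; pred: 3+0-1=2
Step 8: prey: 0+0-0=0; pred: 2+0-1=1

Answer: 0 1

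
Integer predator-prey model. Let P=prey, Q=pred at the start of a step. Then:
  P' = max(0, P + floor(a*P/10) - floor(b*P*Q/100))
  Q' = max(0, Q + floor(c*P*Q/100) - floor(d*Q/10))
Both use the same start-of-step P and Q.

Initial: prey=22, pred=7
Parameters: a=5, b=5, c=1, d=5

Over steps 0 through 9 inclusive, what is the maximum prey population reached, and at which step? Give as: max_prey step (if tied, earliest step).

Answer: 167 8

Derivation:
Step 1: prey: 22+11-7=26; pred: 7+1-3=5
Step 2: prey: 26+13-6=33; pred: 5+1-2=4
Step 3: prey: 33+16-6=43; pred: 4+1-2=3
Step 4: prey: 43+21-6=58; pred: 3+1-1=3
Step 5: prey: 58+29-8=79; pred: 3+1-1=3
Step 6: prey: 79+39-11=107; pred: 3+2-1=4
Step 7: prey: 107+53-21=139; pred: 4+4-2=6
Step 8: prey: 139+69-41=167; pred: 6+8-3=11
Step 9: prey: 167+83-91=159; pred: 11+18-5=24
Max prey = 167 at step 8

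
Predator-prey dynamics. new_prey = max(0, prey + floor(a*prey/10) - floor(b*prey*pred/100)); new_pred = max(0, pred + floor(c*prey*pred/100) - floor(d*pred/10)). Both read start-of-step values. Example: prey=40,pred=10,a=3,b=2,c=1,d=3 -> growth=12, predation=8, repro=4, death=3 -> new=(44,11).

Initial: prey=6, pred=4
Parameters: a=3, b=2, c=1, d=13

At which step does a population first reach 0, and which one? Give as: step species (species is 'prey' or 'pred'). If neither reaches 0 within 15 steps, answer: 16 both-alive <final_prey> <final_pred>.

Step 1: prey: 6+1-0=7; pred: 4+0-5=0
First extinction: pred at step 1

Answer: 1 pred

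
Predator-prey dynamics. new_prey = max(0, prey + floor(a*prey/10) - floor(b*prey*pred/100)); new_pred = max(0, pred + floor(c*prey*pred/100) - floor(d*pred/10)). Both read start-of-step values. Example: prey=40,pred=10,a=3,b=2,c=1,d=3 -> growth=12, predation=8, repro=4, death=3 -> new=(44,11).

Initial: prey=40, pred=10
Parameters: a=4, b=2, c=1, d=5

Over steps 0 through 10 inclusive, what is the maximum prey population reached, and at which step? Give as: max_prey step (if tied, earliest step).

Answer: 108 6

Derivation:
Step 1: prey: 40+16-8=48; pred: 10+4-5=9
Step 2: prey: 48+19-8=59; pred: 9+4-4=9
Step 3: prey: 59+23-10=72; pred: 9+5-4=10
Step 4: prey: 72+28-14=86; pred: 10+7-5=12
Step 5: prey: 86+34-20=100; pred: 12+10-6=16
Step 6: prey: 100+40-32=108; pred: 16+16-8=24
Step 7: prey: 108+43-51=100; pred: 24+25-12=37
Step 8: prey: 100+40-74=66; pred: 37+37-18=56
Step 9: prey: 66+26-73=19; pred: 56+36-28=64
Step 10: prey: 19+7-24=2; pred: 64+12-32=44
Max prey = 108 at step 6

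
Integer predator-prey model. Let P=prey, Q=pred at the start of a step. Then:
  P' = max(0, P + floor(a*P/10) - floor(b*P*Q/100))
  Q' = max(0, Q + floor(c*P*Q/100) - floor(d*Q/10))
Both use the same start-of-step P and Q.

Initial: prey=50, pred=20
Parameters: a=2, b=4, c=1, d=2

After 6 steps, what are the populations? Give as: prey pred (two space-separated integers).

Step 1: prey: 50+10-40=20; pred: 20+10-4=26
Step 2: prey: 20+4-20=4; pred: 26+5-5=26
Step 3: prey: 4+0-4=0; pred: 26+1-5=22
Step 4: prey: 0+0-0=0; pred: 22+0-4=18
Step 5: prey: 0+0-0=0; pred: 18+0-3=15
Step 6: prey: 0+0-0=0; pred: 15+0-3=12

Answer: 0 12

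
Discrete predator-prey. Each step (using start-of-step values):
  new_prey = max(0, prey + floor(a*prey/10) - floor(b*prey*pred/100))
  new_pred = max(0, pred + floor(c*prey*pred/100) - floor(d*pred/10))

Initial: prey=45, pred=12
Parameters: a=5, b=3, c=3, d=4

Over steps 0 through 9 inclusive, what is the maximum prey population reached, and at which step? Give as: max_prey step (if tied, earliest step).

Answer: 51 1

Derivation:
Step 1: prey: 45+22-16=51; pred: 12+16-4=24
Step 2: prey: 51+25-36=40; pred: 24+36-9=51
Step 3: prey: 40+20-61=0; pred: 51+61-20=92
Step 4: prey: 0+0-0=0; pred: 92+0-36=56
Step 5: prey: 0+0-0=0; pred: 56+0-22=34
Step 6: prey: 0+0-0=0; pred: 34+0-13=21
Step 7: prey: 0+0-0=0; pred: 21+0-8=13
Step 8: prey: 0+0-0=0; pred: 13+0-5=8
Step 9: prey: 0+0-0=0; pred: 8+0-3=5
Max prey = 51 at step 1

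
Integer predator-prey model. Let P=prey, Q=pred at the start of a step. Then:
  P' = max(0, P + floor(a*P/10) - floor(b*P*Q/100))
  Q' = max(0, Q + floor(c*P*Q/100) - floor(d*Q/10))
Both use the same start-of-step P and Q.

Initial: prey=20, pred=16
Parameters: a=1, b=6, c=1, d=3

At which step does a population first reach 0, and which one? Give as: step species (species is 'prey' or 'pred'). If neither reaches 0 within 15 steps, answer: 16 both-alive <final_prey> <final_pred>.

Step 1: prey: 20+2-19=3; pred: 16+3-4=15
Step 2: prey: 3+0-2=1; pred: 15+0-4=11
Step 3: prey: 1+0-0=1; pred: 11+0-3=8
Step 4: prey: 1+0-0=1; pred: 8+0-2=6
Step 5: prey: 1+0-0=1; pred: 6+0-1=5
Step 6: prey: 1+0-0=1; pred: 5+0-1=4
Step 7: prey: 1+0-0=1; pred: 4+0-1=3
Step 8: prey: 1+0-0=1; pred: 3+0-0=3
Steps 9-15: state stable at prey=1, pred=3 (no change)
No extinction within 15 steps

Answer: 16 both-alive 1 3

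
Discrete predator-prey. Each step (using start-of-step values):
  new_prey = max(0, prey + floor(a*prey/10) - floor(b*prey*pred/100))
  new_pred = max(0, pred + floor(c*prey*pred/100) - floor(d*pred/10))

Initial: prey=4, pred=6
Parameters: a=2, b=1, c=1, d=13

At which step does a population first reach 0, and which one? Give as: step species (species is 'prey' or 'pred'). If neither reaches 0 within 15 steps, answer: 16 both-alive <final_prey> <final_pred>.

Step 1: prey: 4+0-0=4; pred: 6+0-7=0
First extinction: pred at step 1

Answer: 1 pred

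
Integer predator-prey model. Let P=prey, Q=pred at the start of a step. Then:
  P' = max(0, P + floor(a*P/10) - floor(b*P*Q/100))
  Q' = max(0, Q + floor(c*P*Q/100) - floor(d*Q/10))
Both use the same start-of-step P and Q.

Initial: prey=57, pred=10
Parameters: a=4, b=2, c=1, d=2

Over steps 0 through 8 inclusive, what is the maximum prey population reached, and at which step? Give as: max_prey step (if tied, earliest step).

Answer: 80 3

Derivation:
Step 1: prey: 57+22-11=68; pred: 10+5-2=13
Step 2: prey: 68+27-17=78; pred: 13+8-2=19
Step 3: prey: 78+31-29=80; pred: 19+14-3=30
Step 4: prey: 80+32-48=64; pred: 30+24-6=48
Step 5: prey: 64+25-61=28; pred: 48+30-9=69
Step 6: prey: 28+11-38=1; pred: 69+19-13=75
Step 7: prey: 1+0-1=0; pred: 75+0-15=60
Step 8: prey: 0+0-0=0; pred: 60+0-12=48
Max prey = 80 at step 3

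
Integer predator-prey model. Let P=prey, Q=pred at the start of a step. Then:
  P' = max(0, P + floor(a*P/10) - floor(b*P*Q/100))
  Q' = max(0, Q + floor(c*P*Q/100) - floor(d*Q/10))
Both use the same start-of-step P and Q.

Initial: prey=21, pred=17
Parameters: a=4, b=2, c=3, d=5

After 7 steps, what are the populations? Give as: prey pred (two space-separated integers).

Answer: 11 24

Derivation:
Step 1: prey: 21+8-7=22; pred: 17+10-8=19
Step 2: prey: 22+8-8=22; pred: 19+12-9=22
Step 3: prey: 22+8-9=21; pred: 22+14-11=25
Step 4: prey: 21+8-10=19; pred: 25+15-12=28
Step 5: prey: 19+7-10=16; pred: 28+15-14=29
Step 6: prey: 16+6-9=13; pred: 29+13-14=28
Step 7: prey: 13+5-7=11; pred: 28+10-14=24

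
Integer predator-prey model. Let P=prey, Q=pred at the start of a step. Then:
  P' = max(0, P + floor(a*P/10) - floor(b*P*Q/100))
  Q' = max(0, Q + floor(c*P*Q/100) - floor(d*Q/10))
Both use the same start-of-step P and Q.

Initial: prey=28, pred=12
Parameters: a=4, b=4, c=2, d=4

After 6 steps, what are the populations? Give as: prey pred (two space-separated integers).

Step 1: prey: 28+11-13=26; pred: 12+6-4=14
Step 2: prey: 26+10-14=22; pred: 14+7-5=16
Step 3: prey: 22+8-14=16; pred: 16+7-6=17
Step 4: prey: 16+6-10=12; pred: 17+5-6=16
Step 5: prey: 12+4-7=9; pred: 16+3-6=13
Step 6: prey: 9+3-4=8; pred: 13+2-5=10

Answer: 8 10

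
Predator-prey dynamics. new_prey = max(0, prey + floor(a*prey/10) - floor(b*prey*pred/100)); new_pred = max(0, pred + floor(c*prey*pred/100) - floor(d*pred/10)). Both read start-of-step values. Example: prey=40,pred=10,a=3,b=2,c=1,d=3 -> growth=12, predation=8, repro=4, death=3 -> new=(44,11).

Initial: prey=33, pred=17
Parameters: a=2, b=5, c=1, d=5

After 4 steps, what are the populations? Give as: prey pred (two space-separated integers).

Answer: 5 2

Derivation:
Step 1: prey: 33+6-28=11; pred: 17+5-8=14
Step 2: prey: 11+2-7=6; pred: 14+1-7=8
Step 3: prey: 6+1-2=5; pred: 8+0-4=4
Step 4: prey: 5+1-1=5; pred: 4+0-2=2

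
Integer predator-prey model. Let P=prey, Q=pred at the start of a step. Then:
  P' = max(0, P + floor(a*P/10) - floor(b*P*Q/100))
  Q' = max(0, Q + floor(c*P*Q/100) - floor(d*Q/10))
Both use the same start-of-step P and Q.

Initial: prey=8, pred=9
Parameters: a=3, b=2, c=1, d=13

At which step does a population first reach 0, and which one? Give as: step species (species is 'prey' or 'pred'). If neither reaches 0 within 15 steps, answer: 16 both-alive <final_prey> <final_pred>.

Answer: 1 pred

Derivation:
Step 1: prey: 8+2-1=9; pred: 9+0-11=0
First extinction: pred at step 1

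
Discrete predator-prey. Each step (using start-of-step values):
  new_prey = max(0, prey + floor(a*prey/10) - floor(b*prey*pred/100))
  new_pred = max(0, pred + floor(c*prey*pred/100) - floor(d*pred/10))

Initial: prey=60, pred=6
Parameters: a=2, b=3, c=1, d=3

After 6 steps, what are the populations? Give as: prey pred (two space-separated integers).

Step 1: prey: 60+12-10=62; pred: 6+3-1=8
Step 2: prey: 62+12-14=60; pred: 8+4-2=10
Step 3: prey: 60+12-18=54; pred: 10+6-3=13
Step 4: prey: 54+10-21=43; pred: 13+7-3=17
Step 5: prey: 43+8-21=30; pred: 17+7-5=19
Step 6: prey: 30+6-17=19; pred: 19+5-5=19

Answer: 19 19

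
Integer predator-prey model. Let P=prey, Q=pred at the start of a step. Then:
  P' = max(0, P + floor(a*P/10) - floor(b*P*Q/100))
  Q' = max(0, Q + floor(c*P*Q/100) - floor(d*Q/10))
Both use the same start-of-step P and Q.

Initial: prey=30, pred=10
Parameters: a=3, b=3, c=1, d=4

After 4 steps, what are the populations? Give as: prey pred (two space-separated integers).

Step 1: prey: 30+9-9=30; pred: 10+3-4=9
Step 2: prey: 30+9-8=31; pred: 9+2-3=8
Step 3: prey: 31+9-7=33; pred: 8+2-3=7
Step 4: prey: 33+9-6=36; pred: 7+2-2=7

Answer: 36 7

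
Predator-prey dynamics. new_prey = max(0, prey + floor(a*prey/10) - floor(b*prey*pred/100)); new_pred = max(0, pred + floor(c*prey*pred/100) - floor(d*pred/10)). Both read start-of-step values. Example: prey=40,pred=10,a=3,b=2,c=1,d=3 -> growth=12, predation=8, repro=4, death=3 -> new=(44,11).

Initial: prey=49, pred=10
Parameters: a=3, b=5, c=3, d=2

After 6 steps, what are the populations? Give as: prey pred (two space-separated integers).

Step 1: prey: 49+14-24=39; pred: 10+14-2=22
Step 2: prey: 39+11-42=8; pred: 22+25-4=43
Step 3: prey: 8+2-17=0; pred: 43+10-8=45
Step 4: prey: 0+0-0=0; pred: 45+0-9=36
Step 5: prey: 0+0-0=0; pred: 36+0-7=29
Step 6: prey: 0+0-0=0; pred: 29+0-5=24

Answer: 0 24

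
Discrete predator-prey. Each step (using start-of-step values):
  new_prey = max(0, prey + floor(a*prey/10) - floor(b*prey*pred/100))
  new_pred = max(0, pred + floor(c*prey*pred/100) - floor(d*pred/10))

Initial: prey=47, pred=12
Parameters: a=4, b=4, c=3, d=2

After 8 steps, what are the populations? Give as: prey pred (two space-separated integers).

Answer: 0 24

Derivation:
Step 1: prey: 47+18-22=43; pred: 12+16-2=26
Step 2: prey: 43+17-44=16; pred: 26+33-5=54
Step 3: prey: 16+6-34=0; pred: 54+25-10=69
Step 4: prey: 0+0-0=0; pred: 69+0-13=56
Step 5: prey: 0+0-0=0; pred: 56+0-11=45
Step 6: prey: 0+0-0=0; pred: 45+0-9=36
Step 7: prey: 0+0-0=0; pred: 36+0-7=29
Step 8: prey: 0+0-0=0; pred: 29+0-5=24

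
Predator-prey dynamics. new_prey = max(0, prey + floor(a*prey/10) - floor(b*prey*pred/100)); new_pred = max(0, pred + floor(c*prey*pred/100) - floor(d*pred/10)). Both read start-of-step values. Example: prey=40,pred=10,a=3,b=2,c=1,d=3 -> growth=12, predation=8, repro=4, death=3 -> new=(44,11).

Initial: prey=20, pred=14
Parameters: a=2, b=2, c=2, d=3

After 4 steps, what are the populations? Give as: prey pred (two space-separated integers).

Answer: 13 17

Derivation:
Step 1: prey: 20+4-5=19; pred: 14+5-4=15
Step 2: prey: 19+3-5=17; pred: 15+5-4=16
Step 3: prey: 17+3-5=15; pred: 16+5-4=17
Step 4: prey: 15+3-5=13; pred: 17+5-5=17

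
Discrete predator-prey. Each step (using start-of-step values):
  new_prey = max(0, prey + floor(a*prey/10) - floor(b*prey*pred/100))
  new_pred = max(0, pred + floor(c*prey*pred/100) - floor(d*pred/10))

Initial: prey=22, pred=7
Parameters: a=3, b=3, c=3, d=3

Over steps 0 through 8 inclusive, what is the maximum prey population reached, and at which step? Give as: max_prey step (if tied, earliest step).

Step 1: prey: 22+6-4=24; pred: 7+4-2=9
Step 2: prey: 24+7-6=25; pred: 9+6-2=13
Step 3: prey: 25+7-9=23; pred: 13+9-3=19
Step 4: prey: 23+6-13=16; pred: 19+13-5=27
Step 5: prey: 16+4-12=8; pred: 27+12-8=31
Step 6: prey: 8+2-7=3; pred: 31+7-9=29
Step 7: prey: 3+0-2=1; pred: 29+2-8=23
Step 8: prey: 1+0-0=1; pred: 23+0-6=17
Max prey = 25 at step 2

Answer: 25 2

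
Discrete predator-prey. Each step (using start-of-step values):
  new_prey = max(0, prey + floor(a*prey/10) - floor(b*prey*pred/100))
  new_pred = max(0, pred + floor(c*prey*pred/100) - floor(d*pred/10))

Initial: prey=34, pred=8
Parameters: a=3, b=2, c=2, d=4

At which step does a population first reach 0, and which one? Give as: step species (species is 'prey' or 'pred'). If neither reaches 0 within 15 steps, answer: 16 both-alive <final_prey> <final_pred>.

Answer: 16 both-alive 1 2

Derivation:
Step 1: prey: 34+10-5=39; pred: 8+5-3=10
Step 2: prey: 39+11-7=43; pred: 10+7-4=13
Step 3: prey: 43+12-11=44; pred: 13+11-5=19
Step 4: prey: 44+13-16=41; pred: 19+16-7=28
Step 5: prey: 41+12-22=31; pred: 28+22-11=39
Step 6: prey: 31+9-24=16; pred: 39+24-15=48
Step 7: prey: 16+4-15=5; pred: 48+15-19=44
Step 8: prey: 5+1-4=2; pred: 44+4-17=31
Step 9: prey: 2+0-1=1; pred: 31+1-12=20
Step 10: prey: 1+0-0=1; pred: 20+0-8=12
Step 11: prey: 1+0-0=1; pred: 12+0-4=8
Step 12: prey: 1+0-0=1; pred: 8+0-3=5
Step 13: prey: 1+0-0=1; pred: 5+0-2=3
Step 14: prey: 1+0-0=1; pred: 3+0-1=2
Step 15: prey: 1+0-0=1; pred: 2+0-0=2
No extinction within 15 steps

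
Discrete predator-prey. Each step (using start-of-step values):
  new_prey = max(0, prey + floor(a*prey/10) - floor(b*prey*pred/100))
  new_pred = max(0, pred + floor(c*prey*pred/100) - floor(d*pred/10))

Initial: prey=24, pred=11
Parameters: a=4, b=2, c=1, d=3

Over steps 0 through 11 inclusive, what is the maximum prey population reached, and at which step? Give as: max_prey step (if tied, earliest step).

Step 1: prey: 24+9-5=28; pred: 11+2-3=10
Step 2: prey: 28+11-5=34; pred: 10+2-3=9
Step 3: prey: 34+13-6=41; pred: 9+3-2=10
Step 4: prey: 41+16-8=49; pred: 10+4-3=11
Step 5: prey: 49+19-10=58; pred: 11+5-3=13
Step 6: prey: 58+23-15=66; pred: 13+7-3=17
Step 7: prey: 66+26-22=70; pred: 17+11-5=23
Step 8: prey: 70+28-32=66; pred: 23+16-6=33
Step 9: prey: 66+26-43=49; pred: 33+21-9=45
Step 10: prey: 49+19-44=24; pred: 45+22-13=54
Step 11: prey: 24+9-25=8; pred: 54+12-16=50
Max prey = 70 at step 7

Answer: 70 7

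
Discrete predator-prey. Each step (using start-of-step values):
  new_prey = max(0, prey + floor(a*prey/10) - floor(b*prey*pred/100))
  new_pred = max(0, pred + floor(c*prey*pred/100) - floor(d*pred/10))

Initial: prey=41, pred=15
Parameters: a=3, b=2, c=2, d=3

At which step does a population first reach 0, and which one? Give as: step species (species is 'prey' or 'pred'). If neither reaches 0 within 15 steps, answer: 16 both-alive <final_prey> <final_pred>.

Step 1: prey: 41+12-12=41; pred: 15+12-4=23
Step 2: prey: 41+12-18=35; pred: 23+18-6=35
Step 3: prey: 35+10-24=21; pred: 35+24-10=49
Step 4: prey: 21+6-20=7; pred: 49+20-14=55
Step 5: prey: 7+2-7=2; pred: 55+7-16=46
Step 6: prey: 2+0-1=1; pred: 46+1-13=34
Step 7: prey: 1+0-0=1; pred: 34+0-10=24
Step 8: prey: 1+0-0=1; pred: 24+0-7=17
Step 9: prey: 1+0-0=1; pred: 17+0-5=12
Step 10: prey: 1+0-0=1; pred: 12+0-3=9
Step 11: prey: 1+0-0=1; pred: 9+0-2=7
Step 12: prey: 1+0-0=1; pred: 7+0-2=5
Step 13: prey: 1+0-0=1; pred: 5+0-1=4
Step 14: prey: 1+0-0=1; pred: 4+0-1=3
Step 15: prey: 1+0-0=1; pred: 3+0-0=3
No extinction within 15 steps

Answer: 16 both-alive 1 3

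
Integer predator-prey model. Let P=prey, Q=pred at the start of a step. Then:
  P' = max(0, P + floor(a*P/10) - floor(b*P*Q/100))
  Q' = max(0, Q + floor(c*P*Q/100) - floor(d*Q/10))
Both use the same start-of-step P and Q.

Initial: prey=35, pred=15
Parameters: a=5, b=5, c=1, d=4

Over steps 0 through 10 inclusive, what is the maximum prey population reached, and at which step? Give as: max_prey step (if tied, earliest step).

Answer: 76 10

Derivation:
Step 1: prey: 35+17-26=26; pred: 15+5-6=14
Step 2: prey: 26+13-18=21; pred: 14+3-5=12
Step 3: prey: 21+10-12=19; pred: 12+2-4=10
Step 4: prey: 19+9-9=19; pred: 10+1-4=7
Step 5: prey: 19+9-6=22; pred: 7+1-2=6
Step 6: prey: 22+11-6=27; pred: 6+1-2=5
Step 7: prey: 27+13-6=34; pred: 5+1-2=4
Step 8: prey: 34+17-6=45; pred: 4+1-1=4
Step 9: prey: 45+22-9=58; pred: 4+1-1=4
Step 10: prey: 58+29-11=76; pred: 4+2-1=5
Max prey = 76 at step 10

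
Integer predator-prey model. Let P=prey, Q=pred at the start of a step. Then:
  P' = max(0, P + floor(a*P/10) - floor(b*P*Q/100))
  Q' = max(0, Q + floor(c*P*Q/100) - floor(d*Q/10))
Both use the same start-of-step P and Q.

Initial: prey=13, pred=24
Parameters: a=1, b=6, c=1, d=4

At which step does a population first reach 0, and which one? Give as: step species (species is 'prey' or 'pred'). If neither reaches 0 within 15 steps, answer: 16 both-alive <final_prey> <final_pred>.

Answer: 1 prey

Derivation:
Step 1: prey: 13+1-18=0; pred: 24+3-9=18
First extinction: prey at step 1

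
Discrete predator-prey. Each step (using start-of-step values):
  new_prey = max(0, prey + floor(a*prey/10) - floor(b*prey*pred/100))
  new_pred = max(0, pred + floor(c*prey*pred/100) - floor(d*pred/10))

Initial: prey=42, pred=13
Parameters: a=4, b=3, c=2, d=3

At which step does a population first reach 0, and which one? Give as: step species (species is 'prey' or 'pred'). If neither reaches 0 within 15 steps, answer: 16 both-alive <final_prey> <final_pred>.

Step 1: prey: 42+16-16=42; pred: 13+10-3=20
Step 2: prey: 42+16-25=33; pred: 20+16-6=30
Step 3: prey: 33+13-29=17; pred: 30+19-9=40
Step 4: prey: 17+6-20=3; pred: 40+13-12=41
Step 5: prey: 3+1-3=1; pred: 41+2-12=31
Step 6: prey: 1+0-0=1; pred: 31+0-9=22
Step 7: prey: 1+0-0=1; pred: 22+0-6=16
Step 8: prey: 1+0-0=1; pred: 16+0-4=12
Step 9: prey: 1+0-0=1; pred: 12+0-3=9
Step 10: prey: 1+0-0=1; pred: 9+0-2=7
Step 11: prey: 1+0-0=1; pred: 7+0-2=5
Step 12: prey: 1+0-0=1; pred: 5+0-1=4
Step 13: prey: 1+0-0=1; pred: 4+0-1=3
Step 14: prey: 1+0-0=1; pred: 3+0-0=3
Steps 15-15: state stable at prey=1, pred=3 (no change)
No extinction within 15 steps

Answer: 16 both-alive 1 3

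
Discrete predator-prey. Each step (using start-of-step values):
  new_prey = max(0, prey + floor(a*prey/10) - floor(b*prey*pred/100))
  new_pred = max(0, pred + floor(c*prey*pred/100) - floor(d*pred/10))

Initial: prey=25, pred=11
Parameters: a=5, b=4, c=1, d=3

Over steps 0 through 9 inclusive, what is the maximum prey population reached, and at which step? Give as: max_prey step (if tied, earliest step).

Answer: 52 7

Derivation:
Step 1: prey: 25+12-11=26; pred: 11+2-3=10
Step 2: prey: 26+13-10=29; pred: 10+2-3=9
Step 3: prey: 29+14-10=33; pred: 9+2-2=9
Step 4: prey: 33+16-11=38; pred: 9+2-2=9
Step 5: prey: 38+19-13=44; pred: 9+3-2=10
Step 6: prey: 44+22-17=49; pred: 10+4-3=11
Step 7: prey: 49+24-21=52; pred: 11+5-3=13
Step 8: prey: 52+26-27=51; pred: 13+6-3=16
Step 9: prey: 51+25-32=44; pred: 16+8-4=20
Max prey = 52 at step 7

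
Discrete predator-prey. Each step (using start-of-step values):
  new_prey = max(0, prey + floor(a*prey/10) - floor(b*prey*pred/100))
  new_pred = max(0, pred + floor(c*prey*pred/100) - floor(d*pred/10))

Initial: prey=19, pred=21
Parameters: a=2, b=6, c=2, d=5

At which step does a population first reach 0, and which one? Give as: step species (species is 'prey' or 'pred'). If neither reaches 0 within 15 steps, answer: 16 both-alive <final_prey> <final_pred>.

Step 1: prey: 19+3-23=0; pred: 21+7-10=18
First extinction: prey at step 1

Answer: 1 prey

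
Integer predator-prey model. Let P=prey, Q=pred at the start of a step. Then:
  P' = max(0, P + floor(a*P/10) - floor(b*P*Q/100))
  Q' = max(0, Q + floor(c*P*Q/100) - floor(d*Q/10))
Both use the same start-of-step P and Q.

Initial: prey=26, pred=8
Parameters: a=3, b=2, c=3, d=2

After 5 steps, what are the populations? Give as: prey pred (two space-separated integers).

Step 1: prey: 26+7-4=29; pred: 8+6-1=13
Step 2: prey: 29+8-7=30; pred: 13+11-2=22
Step 3: prey: 30+9-13=26; pred: 22+19-4=37
Step 4: prey: 26+7-19=14; pred: 37+28-7=58
Step 5: prey: 14+4-16=2; pred: 58+24-11=71

Answer: 2 71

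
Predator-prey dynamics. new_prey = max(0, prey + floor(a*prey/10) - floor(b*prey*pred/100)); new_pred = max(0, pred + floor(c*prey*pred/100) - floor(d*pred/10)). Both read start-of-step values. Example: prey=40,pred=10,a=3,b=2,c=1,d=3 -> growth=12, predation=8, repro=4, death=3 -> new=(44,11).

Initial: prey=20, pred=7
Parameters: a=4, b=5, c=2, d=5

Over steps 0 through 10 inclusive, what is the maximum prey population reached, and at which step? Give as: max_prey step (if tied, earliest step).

Step 1: prey: 20+8-7=21; pred: 7+2-3=6
Step 2: prey: 21+8-6=23; pred: 6+2-3=5
Step 3: prey: 23+9-5=27; pred: 5+2-2=5
Step 4: prey: 27+10-6=31; pred: 5+2-2=5
Step 5: prey: 31+12-7=36; pred: 5+3-2=6
Step 6: prey: 36+14-10=40; pred: 6+4-3=7
Step 7: prey: 40+16-14=42; pred: 7+5-3=9
Step 8: prey: 42+16-18=40; pred: 9+7-4=12
Step 9: prey: 40+16-24=32; pred: 12+9-6=15
Step 10: prey: 32+12-24=20; pred: 15+9-7=17
Max prey = 42 at step 7

Answer: 42 7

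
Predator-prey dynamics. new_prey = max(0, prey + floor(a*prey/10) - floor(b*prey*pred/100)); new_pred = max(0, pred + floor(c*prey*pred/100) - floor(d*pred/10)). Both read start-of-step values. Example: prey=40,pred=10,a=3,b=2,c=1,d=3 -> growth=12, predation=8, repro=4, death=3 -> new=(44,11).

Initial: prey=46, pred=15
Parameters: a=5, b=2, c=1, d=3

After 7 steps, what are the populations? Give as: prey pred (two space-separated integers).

Step 1: prey: 46+23-13=56; pred: 15+6-4=17
Step 2: prey: 56+28-19=65; pred: 17+9-5=21
Step 3: prey: 65+32-27=70; pred: 21+13-6=28
Step 4: prey: 70+35-39=66; pred: 28+19-8=39
Step 5: prey: 66+33-51=48; pred: 39+25-11=53
Step 6: prey: 48+24-50=22; pred: 53+25-15=63
Step 7: prey: 22+11-27=6; pred: 63+13-18=58

Answer: 6 58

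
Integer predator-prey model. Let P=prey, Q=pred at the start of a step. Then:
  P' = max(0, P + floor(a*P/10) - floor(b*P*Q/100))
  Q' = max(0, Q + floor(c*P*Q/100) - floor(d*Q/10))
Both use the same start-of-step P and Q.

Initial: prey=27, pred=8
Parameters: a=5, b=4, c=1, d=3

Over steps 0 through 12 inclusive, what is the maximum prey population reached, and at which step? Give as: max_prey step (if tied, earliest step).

Step 1: prey: 27+13-8=32; pred: 8+2-2=8
Step 2: prey: 32+16-10=38; pred: 8+2-2=8
Step 3: prey: 38+19-12=45; pred: 8+3-2=9
Step 4: prey: 45+22-16=51; pred: 9+4-2=11
Step 5: prey: 51+25-22=54; pred: 11+5-3=13
Step 6: prey: 54+27-28=53; pred: 13+7-3=17
Step 7: prey: 53+26-36=43; pred: 17+9-5=21
Step 8: prey: 43+21-36=28; pred: 21+9-6=24
Step 9: prey: 28+14-26=16; pred: 24+6-7=23
Step 10: prey: 16+8-14=10; pred: 23+3-6=20
Step 11: prey: 10+5-8=7; pred: 20+2-6=16
Step 12: prey: 7+3-4=6; pred: 16+1-4=13
Max prey = 54 at step 5

Answer: 54 5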